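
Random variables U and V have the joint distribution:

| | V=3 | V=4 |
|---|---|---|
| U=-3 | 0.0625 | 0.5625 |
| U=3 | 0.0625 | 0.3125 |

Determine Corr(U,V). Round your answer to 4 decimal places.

E[U] = -0.75,  E[V] = 3.875
E[UV] = -3
Cov(U,V) = E[UV] − E[U]E[V] = -3 − (-0.75)(3.875) = -0.09375
Var(U) = 8.4375,  Var(V) = 0.109375
ρ = -0.09375 / √(8.4375·0.109375) ≈ -0.0976

-0.0976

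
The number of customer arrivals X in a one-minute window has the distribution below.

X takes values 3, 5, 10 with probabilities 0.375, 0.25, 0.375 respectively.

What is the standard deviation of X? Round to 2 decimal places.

3.10

E[X] = (3)(0.375) + (5)(0.25) + (10)(0.375) = 6.125
E[X²] = (3)²(0.375) + (5)²(0.25) + (10)²(0.375) = 47.125
var(X) = E[X²] − (E[X])² = 47.125 − (6.125)² = 9.609375
SD(X) = √9.609375 ≈ 3.10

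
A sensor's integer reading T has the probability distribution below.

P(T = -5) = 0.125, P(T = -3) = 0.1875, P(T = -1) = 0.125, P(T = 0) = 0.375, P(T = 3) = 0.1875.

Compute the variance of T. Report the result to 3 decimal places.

6.063

E[T] = (-5)(0.125) + (-3)(0.1875) + (-1)(0.125) + (0)(0.375) + (3)(0.1875) = -0.75
E[T²] = (-5)²(0.125) + (-3)²(0.1875) + (-1)²(0.125) + (0)²(0.375) + (3)²(0.1875) = 6.625
Var(T) = E[T²] − (E[T])² = 6.625 − (-0.75)² = 6.0625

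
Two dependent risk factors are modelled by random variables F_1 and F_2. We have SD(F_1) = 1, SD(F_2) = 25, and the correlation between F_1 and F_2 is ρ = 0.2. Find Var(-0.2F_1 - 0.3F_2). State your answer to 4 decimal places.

56.8900

Var(F_1) = (1)² = 1;  Var(F_2) = (25)² = 625
cov(F_1,F_2) = ρ·SD(F_1)·SD(F_2) = 0.2·1·25 = 5
Var(-0.2F_1 - 0.3F_2) = (-0.2)²·Var(F_1) + (-0.3)²·Var(F_2) + 2·(-0.2)·(-0.3)·cov(F_1,F_2)
= 0.04·1 + 0.09·625 + 0.12·5 = 56.89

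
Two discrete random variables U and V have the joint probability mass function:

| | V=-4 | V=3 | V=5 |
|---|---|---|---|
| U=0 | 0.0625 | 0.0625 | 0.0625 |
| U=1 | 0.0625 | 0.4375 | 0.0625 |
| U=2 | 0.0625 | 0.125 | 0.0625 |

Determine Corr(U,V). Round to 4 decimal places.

0.0296

E[U] = 1.0625,  E[V] = 2.0625
E[UV] = 2.25
cov(U,V) = E[UV] − E[U]E[V] = 2.25 − (1.0625)(2.0625) = 0.05859375
Var(U) = 0.43359375,  Var(V) = 9.05859375
ρ = 0.05859375 / √(0.43359375·9.05859375) ≈ 0.0296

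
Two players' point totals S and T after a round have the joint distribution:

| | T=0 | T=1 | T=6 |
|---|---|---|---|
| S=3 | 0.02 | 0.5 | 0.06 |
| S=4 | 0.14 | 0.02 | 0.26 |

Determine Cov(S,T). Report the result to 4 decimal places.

E[S] = 3.42,  E[T] = 2.44
E[ST] = 8.9
Cov(S,T) = E[ST] − E[S]E[T] = 8.9 − (3.42)(2.44) = 0.5552

0.5552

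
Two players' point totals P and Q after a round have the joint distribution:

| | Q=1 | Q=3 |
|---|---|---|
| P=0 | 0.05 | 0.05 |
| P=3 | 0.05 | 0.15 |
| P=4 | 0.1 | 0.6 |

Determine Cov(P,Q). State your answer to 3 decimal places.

E[P] = 3.4,  E[Q] = 2.6
E[PQ] = 9.1
Cov(P,Q) = E[PQ] − E[P]E[Q] = 9.1 − (3.4)(2.6) = 0.26

0.260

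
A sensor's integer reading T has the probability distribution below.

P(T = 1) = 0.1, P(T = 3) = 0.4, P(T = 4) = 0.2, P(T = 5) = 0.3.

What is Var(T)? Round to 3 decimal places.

E[T] = (1)(0.1) + (3)(0.4) + (4)(0.2) + (5)(0.3) = 3.6
E[T²] = (1)²(0.1) + (3)²(0.4) + (4)²(0.2) + (5)²(0.3) = 14.4
Var(T) = E[T²] − (E[T])² = 14.4 − (3.6)² = 1.44

1.440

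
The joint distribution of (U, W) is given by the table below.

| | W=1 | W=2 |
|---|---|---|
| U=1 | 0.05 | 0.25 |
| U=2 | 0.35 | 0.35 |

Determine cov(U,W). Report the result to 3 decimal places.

-0.070

E[U] = 1.7,  E[W] = 1.6
E[UW] = 2.65
cov(U,W) = E[UW] − E[U]E[W] = 2.65 − (1.7)(1.6) = -0.07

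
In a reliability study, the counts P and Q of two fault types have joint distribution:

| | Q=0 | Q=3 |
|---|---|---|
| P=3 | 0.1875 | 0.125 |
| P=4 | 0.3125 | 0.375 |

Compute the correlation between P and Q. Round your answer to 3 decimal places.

0.135

E[P] = 3.6875,  E[Q] = 1.5
E[PQ] = 5.625
Cov(P,Q) = E[PQ] − E[P]E[Q] = 5.625 − (3.6875)(1.5) = 0.09375
var(P) = 0.21484375,  var(Q) = 2.25
ρ = 0.09375 / √(0.21484375·2.25) ≈ 0.135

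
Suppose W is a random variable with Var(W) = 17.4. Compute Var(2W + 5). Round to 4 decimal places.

Var(2W + 5) = (2)²·Var(W) = 4·17.4 = 69.6

69.6000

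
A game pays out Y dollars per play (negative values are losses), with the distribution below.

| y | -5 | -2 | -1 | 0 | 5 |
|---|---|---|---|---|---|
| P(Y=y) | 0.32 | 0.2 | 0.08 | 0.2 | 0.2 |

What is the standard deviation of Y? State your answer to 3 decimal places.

3.566

E[Y] = (-5)(0.32) + (-2)(0.2) + (-1)(0.08) + (0)(0.2) + (5)(0.2) = -1.08
E[Y²] = (-5)²(0.32) + (-2)²(0.2) + (-1)²(0.08) + (0)²(0.2) + (5)²(0.2) = 13.88
Var(Y) = E[Y²] − (E[Y])² = 13.88 − (-1.08)² = 12.7136
SD(Y) = √12.7136 ≈ 3.566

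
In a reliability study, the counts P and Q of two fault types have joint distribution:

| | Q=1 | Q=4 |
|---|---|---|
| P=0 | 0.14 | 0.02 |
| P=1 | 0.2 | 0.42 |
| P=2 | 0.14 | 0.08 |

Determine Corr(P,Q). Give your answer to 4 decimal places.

0.0940

E[P] = 1.06,  E[Q] = 2.56
E[PQ] = 2.8
cov(P,Q) = E[PQ] − E[P]E[Q] = 2.8 − (1.06)(2.56) = 0.0864
Var(P) = 0.3764,  Var(Q) = 2.2464
ρ = 0.0864 / √(0.3764·2.2464) ≈ 0.0940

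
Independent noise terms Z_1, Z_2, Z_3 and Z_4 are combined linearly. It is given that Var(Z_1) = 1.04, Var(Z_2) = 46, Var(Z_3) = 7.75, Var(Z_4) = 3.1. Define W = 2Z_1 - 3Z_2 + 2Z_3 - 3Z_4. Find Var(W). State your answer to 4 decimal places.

477.0600

By independence, Var(W) = (2)²Var(Z_1) + (-3)²Var(Z_2) + (2)²Var(Z_3) + (-3)²Var(Z_4)
= (2)²·1.04 + (-3)²·46 + (2)²·7.75 + (-3)²·3.1 = 477.06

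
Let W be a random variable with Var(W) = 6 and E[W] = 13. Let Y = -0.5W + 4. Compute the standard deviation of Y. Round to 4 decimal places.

1.2247

Var(-0.5W + 4) = (-0.5)²·6 = 1.5
sd(Y) = √1.5 ≈ 1.2247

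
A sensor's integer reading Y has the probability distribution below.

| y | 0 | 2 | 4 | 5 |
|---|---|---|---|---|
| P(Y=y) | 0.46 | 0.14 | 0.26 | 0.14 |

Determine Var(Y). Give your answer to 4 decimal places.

4.1396

E[Y] = (0)(0.46) + (2)(0.14) + (4)(0.26) + (5)(0.14) = 2.02
E[Y²] = (0)²(0.46) + (2)²(0.14) + (4)²(0.26) + (5)²(0.14) = 8.22
Var(Y) = E[Y²] − (E[Y])² = 8.22 − (2.02)² = 4.1396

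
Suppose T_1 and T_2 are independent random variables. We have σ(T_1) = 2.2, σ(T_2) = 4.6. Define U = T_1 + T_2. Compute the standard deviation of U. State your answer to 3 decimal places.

5.099

Var(T_1) = 4.84, Var(T_2) = 21.16
By independence, Var(U) = (1)²Var(T_1) + (1)²Var(T_2)
= (1)²·4.84 + (1)²·21.16 = 26
σ(U) = √26 ≈ 5.099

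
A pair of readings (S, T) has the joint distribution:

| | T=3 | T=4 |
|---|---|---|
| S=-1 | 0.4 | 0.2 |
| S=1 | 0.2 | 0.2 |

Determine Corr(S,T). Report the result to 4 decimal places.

E[S] = -0.2,  E[T] = 3.4
E[ST] = -0.6
Cov(S,T) = E[ST] − E[S]E[T] = -0.6 − (-0.2)(3.4) = 0.08
V(S) = 0.96,  V(T) = 0.24
ρ = 0.08 / √(0.96·0.24) ≈ 0.1667

0.1667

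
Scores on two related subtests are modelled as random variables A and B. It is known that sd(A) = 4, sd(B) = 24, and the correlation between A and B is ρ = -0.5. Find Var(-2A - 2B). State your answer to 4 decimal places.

Var(A) = (4)² = 16;  Var(B) = (24)² = 576
Cov(A,B) = ρ·sd(A)·sd(B) = -0.5·4·24 = -48
Var(-2A - 2B) = (-2)²·Var(A) + (-2)²·Var(B) + 2·(-2)·(-2)·Cov(A,B)
= 4·16 + 4·576 + 8·-48 = 1984

1984.0000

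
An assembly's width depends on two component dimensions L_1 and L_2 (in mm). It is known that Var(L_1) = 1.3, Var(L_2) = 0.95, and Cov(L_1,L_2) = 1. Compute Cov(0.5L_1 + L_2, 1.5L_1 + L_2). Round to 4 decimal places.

3.9250

Cov(0.5L_1 + L_2, 1.5L_1 + L_2) = (0.5)(1.5)Var(L_1) + (1)(1)Var(L_2) + [(0.5)(1) + (1)(1.5)]Cov(L_1,L_2)
= 0.75·1.3 + 1·0.95 + 2·1 = 3.925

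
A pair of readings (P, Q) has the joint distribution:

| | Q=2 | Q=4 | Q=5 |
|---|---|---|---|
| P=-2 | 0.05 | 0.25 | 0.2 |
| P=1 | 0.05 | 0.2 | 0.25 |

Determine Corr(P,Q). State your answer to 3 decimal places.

0.056

E[P] = -0.5,  E[Q] = 4.25
E[PQ] = -2.05
Cov(P,Q) = E[PQ] − E[P]E[Q] = -2.05 − (-0.5)(4.25) = 0.075
V(P) = 2.25,  V(Q) = 0.7875
ρ = 0.075 / √(2.25·0.7875) ≈ 0.056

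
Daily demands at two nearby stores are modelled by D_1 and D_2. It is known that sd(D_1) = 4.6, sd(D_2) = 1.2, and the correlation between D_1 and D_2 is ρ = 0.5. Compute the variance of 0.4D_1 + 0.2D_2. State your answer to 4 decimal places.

3.8848

var(D_1) = (4.6)² = 21.16;  var(D_2) = (1.2)² = 1.44
Cov(D_1,D_2) = ρ·sd(D_1)·sd(D_2) = 0.5·4.6·1.2 = 2.76
var(0.4D_1 + 0.2D_2) = (0.4)²·var(D_1) + (0.2)²·var(D_2) + 2·(0.4)·(0.2)·Cov(D_1,D_2)
= 0.16·21.16 + 0.04·1.44 + 0.16·2.76 = 3.8848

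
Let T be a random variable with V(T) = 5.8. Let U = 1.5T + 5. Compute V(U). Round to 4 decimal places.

V(1.5T + 5) = (1.5)²·V(T) = 2.25·5.8 = 13.05

13.0500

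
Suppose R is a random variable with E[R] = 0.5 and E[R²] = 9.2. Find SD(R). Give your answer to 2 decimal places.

2.99

V(R) = 9.2 − (0.5)² = 8.95
SD(R) = √8.95 ≈ 2.99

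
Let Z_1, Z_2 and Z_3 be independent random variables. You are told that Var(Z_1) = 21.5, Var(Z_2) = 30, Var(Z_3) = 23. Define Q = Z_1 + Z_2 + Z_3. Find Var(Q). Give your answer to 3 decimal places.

74.500

By independence, Var(Q) = (1)²Var(Z_1) + (1)²Var(Z_2) + (1)²Var(Z_3)
= (1)²·21.5 + (1)²·30 + (1)²·23 = 74.5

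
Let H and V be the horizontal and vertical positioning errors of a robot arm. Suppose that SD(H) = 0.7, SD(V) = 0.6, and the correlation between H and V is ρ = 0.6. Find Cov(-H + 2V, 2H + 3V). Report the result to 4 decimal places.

1.4320

Var(H) = (0.7)² = 0.49;  Var(V) = (0.6)² = 0.36
Cov(H,V) = ρ·SD(H)·SD(V) = 0.6·0.7·0.6 = 0.252
Cov(-H + 2V, 2H + 3V) = (-1)(2)Var(H) + (2)(3)Var(V) + [(-1)(3) + (2)(2)]Cov(H,V)
= -2·0.49 + 6·0.36 + 1·0.252 = 1.432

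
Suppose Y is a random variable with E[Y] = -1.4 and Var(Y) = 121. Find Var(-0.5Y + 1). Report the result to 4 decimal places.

30.2500

Var(-0.5Y + 1) = (-0.5)²·Var(Y) = 0.25·121 = 30.25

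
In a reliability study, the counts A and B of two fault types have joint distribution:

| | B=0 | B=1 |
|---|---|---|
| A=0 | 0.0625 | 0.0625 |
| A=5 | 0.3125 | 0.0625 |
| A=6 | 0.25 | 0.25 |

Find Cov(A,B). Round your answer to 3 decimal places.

-0.016

E[A] = 4.875,  E[B] = 0.375
E[AB] = 1.8125
Cov(A,B) = E[AB] − E[A]E[B] = 1.8125 − (4.875)(0.375) = -0.015625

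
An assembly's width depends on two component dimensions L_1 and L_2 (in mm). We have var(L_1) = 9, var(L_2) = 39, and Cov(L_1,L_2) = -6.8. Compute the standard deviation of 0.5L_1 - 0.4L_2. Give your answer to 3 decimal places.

var(0.5L_1 - 0.4L_2) = (0.5)²·var(L_1) + (-0.4)²·var(L_2) + 2·(0.5)·(-0.4)·Cov(L_1,L_2)
= 0.25·9 + 0.16·39 + -0.4·-6.8 = 11.21
SD(0.5L_1 - 0.4L_2) = √11.21 ≈ 3.348

3.348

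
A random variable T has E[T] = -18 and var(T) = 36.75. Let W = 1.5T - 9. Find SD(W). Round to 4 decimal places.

var(1.5T - 9) = (1.5)²·36.75 = 82.6875
SD(W) = √82.6875 ≈ 9.0933

9.0933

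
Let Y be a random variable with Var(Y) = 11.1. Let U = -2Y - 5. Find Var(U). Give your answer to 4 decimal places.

44.4000

Var(-2Y - 5) = (-2)²·Var(Y) = 4·11.1 = 44.4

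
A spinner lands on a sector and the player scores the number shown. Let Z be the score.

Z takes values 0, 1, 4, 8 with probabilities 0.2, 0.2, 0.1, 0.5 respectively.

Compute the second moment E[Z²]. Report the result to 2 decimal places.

33.80

E[Z²] = (0)²(0.2) + (1)²(0.2) + (4)²(0.1) + (8)²(0.5) = 33.8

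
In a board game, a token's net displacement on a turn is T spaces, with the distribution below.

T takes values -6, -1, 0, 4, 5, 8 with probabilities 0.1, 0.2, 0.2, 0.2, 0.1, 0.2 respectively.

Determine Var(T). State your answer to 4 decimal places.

E[T] = (-6)(0.1) + (-1)(0.2) + (0)(0.2) + (4)(0.2) + (5)(0.1) + (8)(0.2) = 2.1
E[T²] = (-6)²(0.1) + (-1)²(0.2) + (0)²(0.2) + (4)²(0.2) + (5)²(0.1) + (8)²(0.2) = 22.3
Var(T) = E[T²] − (E[T])² = 22.3 − (2.1)² = 17.89

17.8900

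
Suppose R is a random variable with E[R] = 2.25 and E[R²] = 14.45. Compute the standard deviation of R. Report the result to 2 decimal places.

Var(R) = 14.45 − (2.25)² = 9.3875
SD(R) = √9.3875 ≈ 3.06

3.06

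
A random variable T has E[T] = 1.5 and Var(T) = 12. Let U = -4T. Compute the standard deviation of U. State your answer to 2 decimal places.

Var(-4T) = (-4)²·12 = 192
σ(U) = √192 ≈ 13.86

13.86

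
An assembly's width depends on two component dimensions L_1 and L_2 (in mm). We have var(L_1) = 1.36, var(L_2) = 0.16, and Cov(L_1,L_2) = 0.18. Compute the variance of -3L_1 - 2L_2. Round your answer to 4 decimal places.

var(-3L_1 - 2L_2) = (-3)²·var(L_1) + (-2)²·var(L_2) + 2·(-3)·(-2)·Cov(L_1,L_2)
= 9·1.36 + 4·0.16 + 12·0.18 = 15.04

15.0400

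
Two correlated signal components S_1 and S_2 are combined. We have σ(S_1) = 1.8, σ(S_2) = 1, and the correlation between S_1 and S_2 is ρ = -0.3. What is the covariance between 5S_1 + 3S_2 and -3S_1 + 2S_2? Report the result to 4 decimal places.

var(S_1) = (1.8)² = 3.24;  var(S_2) = (1)² = 1
cov(S_1,S_2) = ρ·σ(S_1)·σ(S_2) = -0.3·1.8·1 = -0.54
cov(5S_1 + 3S_2, -3S_1 + 2S_2) = (5)(-3)var(S_1) + (3)(2)var(S_2) + [(5)(2) + (3)(-3)]cov(S_1,S_2)
= -15·3.24 + 6·1 + 1·-0.54 = -43.14

-43.1400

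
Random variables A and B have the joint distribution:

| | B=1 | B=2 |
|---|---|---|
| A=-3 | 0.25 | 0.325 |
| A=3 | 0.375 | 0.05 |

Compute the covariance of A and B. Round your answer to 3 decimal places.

-0.656

E[A] = -0.45,  E[B] = 1.375
E[AB] = -1.275
cov(A,B) = E[AB] − E[A]E[B] = -1.275 − (-0.45)(1.375) = -0.65625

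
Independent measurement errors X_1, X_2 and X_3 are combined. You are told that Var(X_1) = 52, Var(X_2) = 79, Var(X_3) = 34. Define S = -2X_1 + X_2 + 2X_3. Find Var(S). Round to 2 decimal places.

By independence, Var(S) = (-2)²Var(X_1) + (1)²Var(X_2) + (2)²Var(X_3)
= (-2)²·52 + (1)²·79 + (2)²·34 = 423

423.00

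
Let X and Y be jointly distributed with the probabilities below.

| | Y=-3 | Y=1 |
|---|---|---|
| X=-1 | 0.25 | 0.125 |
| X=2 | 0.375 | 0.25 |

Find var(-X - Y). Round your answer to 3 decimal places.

6.234

E[X] = 0.875,  E[Y] = -1.5,  E[XY] = -1.125
var(X) = 2.875 − (0.875)² = 2.109375;  var(Y) = 6 − (-1.5)² = 3.75
cov(X,Y) = -1.125 − (0.875)(-1.5) = 0.1875
var(-X - Y) = (-1)²·2.109375 + (-1)²·3.75 + 2·(-1)·(-1)·0.1875 = 6.234375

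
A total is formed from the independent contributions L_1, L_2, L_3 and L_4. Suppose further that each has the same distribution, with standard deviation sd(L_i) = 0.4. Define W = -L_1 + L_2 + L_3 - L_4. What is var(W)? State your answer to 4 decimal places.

0.6400

var(L_i) = (0.4)² = 0.16
By independence, var(W) = (-1)²var(L_1) + (1)²var(L_2) + (1)²var(L_3) + (-1)²var(L_4)
= (-1)²·0.16 + (1)²·0.16 + (1)²·0.16 + (-1)²·0.16 = 0.64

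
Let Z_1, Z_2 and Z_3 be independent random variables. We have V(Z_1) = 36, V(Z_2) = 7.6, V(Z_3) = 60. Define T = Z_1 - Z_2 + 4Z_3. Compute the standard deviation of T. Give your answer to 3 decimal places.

By independence, V(T) = (1)²V(Z_1) + (-1)²V(Z_2) + (4)²V(Z_3)
= (1)²·36 + (-1)²·7.6 + (4)²·60 = 1003.6
SD(T) = √1003.6 ≈ 31.680

31.680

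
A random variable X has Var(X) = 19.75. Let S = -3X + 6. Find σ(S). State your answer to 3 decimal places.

13.332

Var(-3X + 6) = (-3)²·19.75 = 177.75
σ(S) = √177.75 ≈ 13.332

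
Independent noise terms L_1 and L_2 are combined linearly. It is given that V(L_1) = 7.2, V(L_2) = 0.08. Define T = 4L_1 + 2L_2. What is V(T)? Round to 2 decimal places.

115.52

By independence, V(T) = (4)²V(L_1) + (2)²V(L_2)
= (4)²·7.2 + (2)²·0.08 = 115.52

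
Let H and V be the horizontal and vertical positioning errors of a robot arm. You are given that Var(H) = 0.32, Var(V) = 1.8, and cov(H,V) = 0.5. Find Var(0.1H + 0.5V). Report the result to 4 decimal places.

0.5032

Var(0.1H + 0.5V) = (0.1)²·Var(H) + (0.5)²·Var(V) + 2·(0.1)·(0.5)·cov(H,V)
= 0.01·0.32 + 0.25·1.8 + 0.1·0.5 = 0.5032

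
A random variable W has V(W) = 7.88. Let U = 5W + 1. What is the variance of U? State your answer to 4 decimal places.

197.0000

V(5W + 1) = (5)²·V(W) = 25·7.88 = 197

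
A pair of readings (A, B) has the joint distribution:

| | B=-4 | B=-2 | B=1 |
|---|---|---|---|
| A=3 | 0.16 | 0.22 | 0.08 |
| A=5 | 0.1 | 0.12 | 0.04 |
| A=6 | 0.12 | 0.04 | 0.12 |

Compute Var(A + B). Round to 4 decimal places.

5.8976

E[A] = 4.36,  E[B] = -2.04,  E[AB] = -8.64
Var(A) = 20.72 − (4.36)² = 1.7104;  Var(B) = 7.84 − (-2.04)² = 3.6784
Cov(A,B) = -8.64 − (4.36)(-2.04) = 0.2544
Var(A + B) = (1)²·1.7104 + (1)²·3.6784 + 2·(1)·(1)·0.2544 = 5.8976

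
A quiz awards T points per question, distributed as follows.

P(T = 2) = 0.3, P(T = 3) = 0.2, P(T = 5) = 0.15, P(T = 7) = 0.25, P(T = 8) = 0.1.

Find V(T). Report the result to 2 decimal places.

5.15

E[T] = (2)(0.3) + (3)(0.2) + (5)(0.15) + (7)(0.25) + (8)(0.1) = 4.5
E[T²] = (2)²(0.3) + (3)²(0.2) + (5)²(0.15) + (7)²(0.25) + (8)²(0.1) = 25.4
V(T) = E[T²] − (E[T])² = 25.4 − (4.5)² = 5.15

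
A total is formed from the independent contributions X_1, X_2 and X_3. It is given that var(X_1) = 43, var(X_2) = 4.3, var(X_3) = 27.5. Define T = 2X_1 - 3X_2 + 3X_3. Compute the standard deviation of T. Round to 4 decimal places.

21.4056

By independence, var(T) = (2)²var(X_1) + (-3)²var(X_2) + (3)²var(X_3)
= (2)²·43 + (-3)²·4.3 + (3)²·27.5 = 458.2
SD(T) = √458.2 ≈ 21.4056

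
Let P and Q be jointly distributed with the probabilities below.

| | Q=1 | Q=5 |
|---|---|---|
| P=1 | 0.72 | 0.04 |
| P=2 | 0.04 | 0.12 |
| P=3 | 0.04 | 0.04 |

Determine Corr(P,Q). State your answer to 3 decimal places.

E[P] = 1.32,  E[Q] = 1.8
E[PQ] = 2.92
Cov(P,Q) = E[PQ] − E[P]E[Q] = 2.92 − (1.32)(1.8) = 0.544
Var(P) = 0.3776,  Var(Q) = 2.56
ρ = 0.544 / √(0.3776·2.56) ≈ 0.553

0.553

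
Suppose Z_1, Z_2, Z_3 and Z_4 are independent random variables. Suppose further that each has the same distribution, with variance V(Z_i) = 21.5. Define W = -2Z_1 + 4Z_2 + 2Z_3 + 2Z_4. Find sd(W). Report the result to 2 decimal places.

By independence, V(W) = (-2)²V(Z_1) + (4)²V(Z_2) + (2)²V(Z_3) + (2)²V(Z_4)
= (-2)²·21.5 + (4)²·21.5 + (2)²·21.5 + (2)²·21.5 = 602
sd(W) = √602 ≈ 24.54

24.54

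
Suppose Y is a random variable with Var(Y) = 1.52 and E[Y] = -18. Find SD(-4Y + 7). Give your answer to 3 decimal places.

4.932

Var(-4Y + 7) = (-4)²·1.52 = 24.32
SD(-4Y + 7) = √24.32 ≈ 4.932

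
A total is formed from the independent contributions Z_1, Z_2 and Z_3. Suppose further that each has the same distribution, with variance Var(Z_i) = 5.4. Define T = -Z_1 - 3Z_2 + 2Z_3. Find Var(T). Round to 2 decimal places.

75.60

By independence, Var(T) = (-1)²Var(Z_1) + (-3)²Var(Z_2) + (2)²Var(Z_3)
= (-1)²·5.4 + (-3)²·5.4 + (2)²·5.4 = 75.6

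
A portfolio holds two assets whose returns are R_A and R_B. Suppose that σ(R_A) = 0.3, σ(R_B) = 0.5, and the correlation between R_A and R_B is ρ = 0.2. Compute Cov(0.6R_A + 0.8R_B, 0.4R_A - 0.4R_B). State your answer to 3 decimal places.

V(R_A) = (0.3)² = 0.09;  V(R_B) = (0.5)² = 0.25
Cov(R_A,R_B) = ρ·σ(R_A)·σ(R_B) = 0.2·0.3·0.5 = 0.03
Cov(0.6R_A + 0.8R_B, 0.4R_A - 0.4R_B) = (0.6)(0.4)V(R_A) + (0.8)(-0.4)V(R_B) + [(0.6)(-0.4) + (0.8)(0.4)]Cov(R_A,R_B)
= 0.24·0.09 + -0.32·0.25 + 0.08·0.03 = -0.056

-0.056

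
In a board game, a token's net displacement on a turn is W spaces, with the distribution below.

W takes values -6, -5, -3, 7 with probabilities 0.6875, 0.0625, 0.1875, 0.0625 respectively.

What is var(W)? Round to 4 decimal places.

10.2461

E[W] = (-6)(0.6875) + (-5)(0.0625) + (-3)(0.1875) + (7)(0.0625) = -4.5625
E[W²] = (-6)²(0.6875) + (-5)²(0.0625) + (-3)²(0.1875) + (7)²(0.0625) = 31.0625
var(W) = E[W²] − (E[W])² = 31.0625 − (-4.5625)² = 10.24609375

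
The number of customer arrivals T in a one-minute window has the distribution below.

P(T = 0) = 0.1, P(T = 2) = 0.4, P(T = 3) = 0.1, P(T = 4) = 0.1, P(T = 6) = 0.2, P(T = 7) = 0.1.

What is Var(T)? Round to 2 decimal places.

4.64

E[T] = (0)(0.1) + (2)(0.4) + (3)(0.1) + (4)(0.1) + (6)(0.2) + (7)(0.1) = 3.4
E[T²] = (0)²(0.1) + (2)²(0.4) + (3)²(0.1) + (4)²(0.1) + (6)²(0.2) + (7)²(0.1) = 16.2
Var(T) = E[T²] − (E[T])² = 16.2 − (3.4)² = 4.64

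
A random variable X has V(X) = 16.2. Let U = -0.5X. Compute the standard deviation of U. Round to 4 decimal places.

2.0125

V(-0.5X) = (-0.5)²·16.2 = 4.05
sd(U) = √4.05 ≈ 2.0125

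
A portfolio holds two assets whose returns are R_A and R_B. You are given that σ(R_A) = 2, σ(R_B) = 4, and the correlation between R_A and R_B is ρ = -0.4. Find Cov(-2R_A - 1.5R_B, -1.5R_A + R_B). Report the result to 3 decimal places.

-12.800

Var(R_A) = (2)² = 4;  Var(R_B) = (4)² = 16
Cov(R_A,R_B) = ρ·σ(R_A)·σ(R_B) = -0.4·2·4 = -3.2
Cov(-2R_A - 1.5R_B, -1.5R_A + R_B) = (-2)(-1.5)Var(R_A) + (-1.5)(1)Var(R_B) + [(-2)(1) + (-1.5)(-1.5)]Cov(R_A,R_B)
= 3·4 + -1.5·16 + 0.25·-3.2 = -12.8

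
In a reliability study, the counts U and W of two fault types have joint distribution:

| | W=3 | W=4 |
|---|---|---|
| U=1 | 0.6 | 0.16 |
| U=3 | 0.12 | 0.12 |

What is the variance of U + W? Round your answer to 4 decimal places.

E[U] = 1.48,  E[W] = 3.28,  E[UW] = 4.96
Var(U) = 2.92 − (1.48)² = 0.7296;  Var(W) = 10.96 − (3.28)² = 0.2016
Cov(U,W) = 4.96 − (1.48)(3.28) = 0.1056
Var(U + W) = (1)²·0.7296 + (1)²·0.2016 + 2·(1)·(1)·0.1056 = 1.1424

1.1424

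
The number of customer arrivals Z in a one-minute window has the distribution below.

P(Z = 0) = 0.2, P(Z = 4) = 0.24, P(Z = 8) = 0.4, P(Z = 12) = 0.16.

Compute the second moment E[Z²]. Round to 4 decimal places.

E[Z²] = (0)²(0.2) + (4)²(0.24) + (8)²(0.4) + (12)²(0.16) = 52.48

52.4800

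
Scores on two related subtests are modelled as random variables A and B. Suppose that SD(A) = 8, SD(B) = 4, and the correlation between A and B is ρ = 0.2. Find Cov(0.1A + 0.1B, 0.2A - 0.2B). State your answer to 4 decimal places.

0.9600

Var(A) = (8)² = 64;  Var(B) = (4)² = 16
Cov(A,B) = ρ·SD(A)·SD(B) = 0.2·8·4 = 6.4
Cov(0.1A + 0.1B, 0.2A - 0.2B) = (0.1)(0.2)Var(A) + (0.1)(-0.2)Var(B) + [(0.1)(-0.2) + (0.1)(0.2)]Cov(A,B)
= 0.02·64 + -0.02·16 + 0·6.4 = 0.96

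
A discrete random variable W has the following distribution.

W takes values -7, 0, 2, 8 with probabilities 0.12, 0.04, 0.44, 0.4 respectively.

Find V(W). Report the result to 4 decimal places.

E[W] = (-7)(0.12) + (0)(0.04) + (2)(0.44) + (8)(0.4) = 3.24
E[W²] = (-7)²(0.12) + (0)²(0.04) + (2)²(0.44) + (8)²(0.4) = 33.24
V(W) = E[W²] − (E[W])² = 33.24 − (3.24)² = 22.7424

22.7424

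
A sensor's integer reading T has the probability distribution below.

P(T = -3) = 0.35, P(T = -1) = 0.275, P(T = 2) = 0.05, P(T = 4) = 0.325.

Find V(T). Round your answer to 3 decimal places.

8.819

E[T] = (-3)(0.35) + (-1)(0.275) + (2)(0.05) + (4)(0.325) = 0.075
E[T²] = (-3)²(0.35) + (-1)²(0.275) + (2)²(0.05) + (4)²(0.325) = 8.825
V(T) = E[T²] − (E[T])² = 8.825 − (0.075)² = 8.819375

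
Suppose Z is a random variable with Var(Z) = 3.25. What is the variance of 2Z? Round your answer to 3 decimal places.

13.000

Var(2Z) = (2)²·Var(Z) = 4·3.25 = 13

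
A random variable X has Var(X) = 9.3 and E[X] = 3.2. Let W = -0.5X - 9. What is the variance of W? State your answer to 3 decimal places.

2.325

Var(-0.5X - 9) = (-0.5)²·Var(X) = 0.25·9.3 = 2.325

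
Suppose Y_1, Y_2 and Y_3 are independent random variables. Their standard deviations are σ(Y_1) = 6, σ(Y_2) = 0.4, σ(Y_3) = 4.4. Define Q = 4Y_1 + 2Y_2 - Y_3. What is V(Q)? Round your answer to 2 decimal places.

596.00

V(Y_1) = 36, V(Y_2) = 0.16, V(Y_3) = 19.36
By independence, V(Q) = (4)²V(Y_1) + (2)²V(Y_2) + (-1)²V(Y_3)
= (4)²·36 + (2)²·0.16 + (-1)²·19.36 = 596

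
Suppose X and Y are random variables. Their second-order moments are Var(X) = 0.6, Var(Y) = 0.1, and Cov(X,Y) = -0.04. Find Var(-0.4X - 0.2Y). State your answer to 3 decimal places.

0.094

Var(-0.4X - 0.2Y) = (-0.4)²·Var(X) + (-0.2)²·Var(Y) + 2·(-0.4)·(-0.2)·Cov(X,Y)
= 0.16·0.6 + 0.04·0.1 + 0.16·-0.04 = 0.0936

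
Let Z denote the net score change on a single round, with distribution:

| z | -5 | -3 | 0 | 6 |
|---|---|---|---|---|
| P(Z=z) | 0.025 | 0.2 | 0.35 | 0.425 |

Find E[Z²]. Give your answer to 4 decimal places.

E[Z²] = (-5)²(0.025) + (-3)²(0.2) + (0)²(0.35) + (6)²(0.425) = 17.725

17.7250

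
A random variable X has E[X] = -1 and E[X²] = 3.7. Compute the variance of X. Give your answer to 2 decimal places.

2.70

var(X) = 3.7 − (-1)² = 2.7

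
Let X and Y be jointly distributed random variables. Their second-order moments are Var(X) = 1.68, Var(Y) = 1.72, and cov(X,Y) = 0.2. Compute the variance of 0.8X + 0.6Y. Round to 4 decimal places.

Var(0.8X + 0.6Y) = (0.8)²·Var(X) + (0.6)²·Var(Y) + 2·(0.8)·(0.6)·cov(X,Y)
= 0.64·1.68 + 0.36·1.72 + 0.96·0.2 = 1.8864

1.8864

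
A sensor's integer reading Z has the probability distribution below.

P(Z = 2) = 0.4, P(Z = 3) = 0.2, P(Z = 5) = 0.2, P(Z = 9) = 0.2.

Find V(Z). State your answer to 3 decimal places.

E[Z] = (2)(0.4) + (3)(0.2) + (5)(0.2) + (9)(0.2) = 4.2
E[Z²] = (2)²(0.4) + (3)²(0.2) + (5)²(0.2) + (9)²(0.2) = 24.6
V(Z) = E[Z²] − (E[Z])² = 24.6 − (4.2)² = 6.96

6.960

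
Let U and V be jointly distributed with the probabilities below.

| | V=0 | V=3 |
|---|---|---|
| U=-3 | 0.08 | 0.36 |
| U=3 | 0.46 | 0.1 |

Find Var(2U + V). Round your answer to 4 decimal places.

26.3700

E[U] = 0.36,  E[V] = 1.38,  E[UV] = -2.34
Var(U) = 9 − (0.36)² = 8.8704;  Var(V) = 4.14 − (1.38)² = 2.2356
cov(U,V) = -2.34 − (0.36)(1.38) = -2.8368
Var(2U + V) = (2)²·8.8704 + (1)²·2.2356 + 2·(2)·(1)·-2.8368 = 26.37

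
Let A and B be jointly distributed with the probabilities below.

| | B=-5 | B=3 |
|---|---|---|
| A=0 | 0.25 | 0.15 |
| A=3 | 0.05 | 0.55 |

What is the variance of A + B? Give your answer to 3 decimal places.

E[A] = 1.8,  E[B] = 0.6,  E[AB] = 4.2
V(A) = 5.4 − (1.8)² = 2.16;  V(B) = 13.8 − (0.6)² = 13.44
Cov(A,B) = 4.2 − (1.8)(0.6) = 3.12
V(A + B) = (1)²·2.16 + (1)²·13.44 + 2·(1)·(1)·3.12 = 21.84

21.840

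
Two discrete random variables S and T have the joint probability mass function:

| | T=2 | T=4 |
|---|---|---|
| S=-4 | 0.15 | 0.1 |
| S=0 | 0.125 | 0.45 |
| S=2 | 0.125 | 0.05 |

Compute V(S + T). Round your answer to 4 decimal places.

E[S] = -0.65,  E[T] = 3.2,  E[ST] = -1.9
V(S) = 4.7 − (-0.65)² = 4.2775;  V(T) = 11.2 − (3.2)² = 0.96
Cov(S,T) = -1.9 − (-0.65)(3.2) = 0.18
V(S + T) = (1)²·4.2775 + (1)²·0.96 + 2·(1)·(1)·0.18 = 5.5975

5.5975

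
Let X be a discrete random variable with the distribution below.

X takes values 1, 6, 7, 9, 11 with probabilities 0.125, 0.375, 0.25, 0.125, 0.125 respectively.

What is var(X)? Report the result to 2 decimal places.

E[X] = (1)(0.125) + (6)(0.375) + (7)(0.25) + (9)(0.125) + (11)(0.125) = 6.625
E[X²] = (1)²(0.125) + (6)²(0.375) + (7)²(0.25) + (9)²(0.125) + (11)²(0.125) = 51.125
var(X) = E[X²] − (E[X])² = 51.125 − (6.625)² = 7.234375

7.23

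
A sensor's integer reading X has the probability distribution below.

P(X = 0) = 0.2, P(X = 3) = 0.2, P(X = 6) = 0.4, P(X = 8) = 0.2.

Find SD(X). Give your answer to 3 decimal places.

E[X] = (0)(0.2) + (3)(0.2) + (6)(0.4) + (8)(0.2) = 4.6
E[X²] = (0)²(0.2) + (3)²(0.2) + (6)²(0.4) + (8)²(0.2) = 29
V(X) = E[X²] − (E[X])² = 29 − (4.6)² = 7.84
SD(X) = √7.84 ≈ 2.800

2.800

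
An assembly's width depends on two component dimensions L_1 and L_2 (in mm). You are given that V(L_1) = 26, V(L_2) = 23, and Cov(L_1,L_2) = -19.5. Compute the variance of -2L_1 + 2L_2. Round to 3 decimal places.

352.000

V(-2L_1 + 2L_2) = (-2)²·V(L_1) + (2)²·V(L_2) + 2·(-2)·(2)·Cov(L_1,L_2)
= 4·26 + 4·23 + -8·-19.5 = 352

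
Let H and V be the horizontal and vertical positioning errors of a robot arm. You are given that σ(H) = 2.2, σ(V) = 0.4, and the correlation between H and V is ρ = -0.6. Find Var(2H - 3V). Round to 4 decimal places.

Var(H) = (2.2)² = 4.84;  Var(V) = (0.4)² = 0.16
Cov(H,V) = ρ·σ(H)·σ(V) = -0.6·2.2·0.4 = -0.528
Var(2H - 3V) = (2)²·Var(H) + (-3)²·Var(V) + 2·(2)·(-3)·Cov(H,V)
= 4·4.84 + 9·0.16 + -12·-0.528 = 27.136

27.1360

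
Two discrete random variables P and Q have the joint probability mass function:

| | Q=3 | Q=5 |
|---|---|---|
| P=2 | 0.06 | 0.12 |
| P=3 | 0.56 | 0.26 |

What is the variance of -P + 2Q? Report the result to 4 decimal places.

E[P] = 2.82,  E[Q] = 3.76,  E[PQ] = 10.5
Var(P) = 8.1 − (2.82)² = 0.1476;  Var(Q) = 15.08 − (3.76)² = 0.9424
Cov(P,Q) = 10.5 − (2.82)(3.76) = -0.1032
Var(-P + 2Q) = (-1)²·0.1476 + (2)²·0.9424 + 2·(-1)·(2)·-0.1032 = 4.33

4.3300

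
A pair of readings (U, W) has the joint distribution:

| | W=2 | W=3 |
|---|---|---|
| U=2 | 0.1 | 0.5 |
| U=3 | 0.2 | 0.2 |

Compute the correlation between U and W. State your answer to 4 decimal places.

-0.3563

E[U] = 2.4,  E[W] = 2.7
E[UW] = 6.4
Cov(U,W) = E[UW] − E[U]E[W] = 6.4 − (2.4)(2.7) = -0.08
Var(U) = 0.24,  Var(W) = 0.21
ρ = -0.08 / √(0.24·0.21) ≈ -0.3563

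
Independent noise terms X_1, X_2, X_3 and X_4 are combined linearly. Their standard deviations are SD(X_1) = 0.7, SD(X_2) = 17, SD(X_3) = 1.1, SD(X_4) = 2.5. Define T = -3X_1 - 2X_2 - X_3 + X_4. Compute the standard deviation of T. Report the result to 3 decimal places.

34.174

Var(X_1) = 0.49, Var(X_2) = 289, Var(X_3) = 1.21, Var(X_4) = 6.25
By independence, Var(T) = (-3)²Var(X_1) + (-2)²Var(X_2) + (-1)²Var(X_3) + (1)²Var(X_4)
= (-3)²·0.49 + (-2)²·289 + (-1)²·1.21 + (1)²·6.25 = 1167.87
SD(T) = √1167.87 ≈ 34.174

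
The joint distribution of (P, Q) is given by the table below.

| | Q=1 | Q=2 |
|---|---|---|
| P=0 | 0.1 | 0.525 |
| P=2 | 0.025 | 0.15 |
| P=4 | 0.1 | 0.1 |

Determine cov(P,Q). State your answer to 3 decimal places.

E[P] = 1.15,  E[Q] = 1.775
E[PQ] = 1.85
cov(P,Q) = E[PQ] − E[P]E[Q] = 1.85 − (1.15)(1.775) = -0.19125

-0.191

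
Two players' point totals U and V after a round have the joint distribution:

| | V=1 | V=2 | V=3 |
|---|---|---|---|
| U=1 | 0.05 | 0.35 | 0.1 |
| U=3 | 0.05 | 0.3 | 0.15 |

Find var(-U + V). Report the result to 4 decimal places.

E[U] = 2,  E[V] = 2.15,  E[UV] = 4.35
var(U) = 5 − (2)² = 1;  var(V) = 4.95 − (2.15)² = 0.3275
cov(U,V) = 4.35 − (2)(2.15) = 0.05
var(-U + V) = (-1)²·1 + (1)²·0.3275 + 2·(-1)·(1)·0.05 = 1.2275

1.2275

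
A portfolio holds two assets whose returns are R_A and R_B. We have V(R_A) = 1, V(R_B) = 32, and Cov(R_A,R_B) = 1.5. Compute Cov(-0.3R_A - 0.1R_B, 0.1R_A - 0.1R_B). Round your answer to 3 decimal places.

Cov(-0.3R_A - 0.1R_B, 0.1R_A - 0.1R_B) = (-0.3)(0.1)V(R_A) + (-0.1)(-0.1)V(R_B) + [(-0.3)(-0.1) + (-0.1)(0.1)]Cov(R_A,R_B)
= -0.03·1 + 0.01·32 + 0.02·1.5 = 0.32

0.320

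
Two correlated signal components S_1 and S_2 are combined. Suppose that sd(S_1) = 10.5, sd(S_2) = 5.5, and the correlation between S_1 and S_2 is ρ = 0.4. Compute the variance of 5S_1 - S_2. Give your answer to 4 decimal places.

V(S_1) = (10.5)² = 110.25;  V(S_2) = (5.5)² = 30.25
Cov(S_1,S_2) = ρ·sd(S_1)·sd(S_2) = 0.4·10.5·5.5 = 23.1
V(5S_1 - S_2) = (5)²·V(S_1) + (-1)²·V(S_2) + 2·(5)·(-1)·Cov(S_1,S_2)
= 25·110.25 + 1·30.25 + -10·23.1 = 2555.5

2555.5000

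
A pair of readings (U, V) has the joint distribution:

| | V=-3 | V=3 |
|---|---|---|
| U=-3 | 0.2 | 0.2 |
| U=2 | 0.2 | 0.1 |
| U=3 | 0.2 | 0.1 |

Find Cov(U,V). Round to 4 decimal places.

-1.3200

E[U] = 0.3,  E[V] = -0.6
E[UV] = -1.5
Cov(U,V) = E[UV] − E[U]E[V] = -1.5 − (0.3)(-0.6) = -1.32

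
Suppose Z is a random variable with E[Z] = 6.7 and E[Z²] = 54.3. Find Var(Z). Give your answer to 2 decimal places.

Var(Z) = 54.3 − (6.7)² = 9.41

9.41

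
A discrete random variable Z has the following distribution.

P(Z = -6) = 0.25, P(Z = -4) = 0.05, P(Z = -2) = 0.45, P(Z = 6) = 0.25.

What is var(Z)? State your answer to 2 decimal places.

19.39

E[Z] = (-6)(0.25) + (-4)(0.05) + (-2)(0.45) + (6)(0.25) = -1.1
E[Z²] = (-6)²(0.25) + (-4)²(0.05) + (-2)²(0.45) + (6)²(0.25) = 20.6
var(Z) = E[Z²] − (E[Z])² = 20.6 − (-1.1)² = 19.39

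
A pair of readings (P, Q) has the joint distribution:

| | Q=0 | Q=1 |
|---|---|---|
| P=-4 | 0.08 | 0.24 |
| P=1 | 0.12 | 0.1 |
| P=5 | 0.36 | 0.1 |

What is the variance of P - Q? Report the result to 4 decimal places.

E[P] = 1.24,  E[Q] = 0.44,  E[PQ] = -0.36
V(P) = 16.84 − (1.24)² = 15.3024;  V(Q) = 0.44 − (0.44)² = 0.2464
Cov(P,Q) = -0.36 − (1.24)(0.44) = -0.9056
V(P - Q) = (1)²·15.3024 + (-1)²·0.2464 + 2·(1)·(-1)·-0.9056 = 17.36

17.3600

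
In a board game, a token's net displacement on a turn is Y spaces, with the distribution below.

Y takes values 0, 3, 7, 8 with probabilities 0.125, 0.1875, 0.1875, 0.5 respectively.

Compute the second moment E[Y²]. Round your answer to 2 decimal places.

42.88

E[Y²] = (0)²(0.125) + (3)²(0.1875) + (7)²(0.1875) + (8)²(0.5) = 42.875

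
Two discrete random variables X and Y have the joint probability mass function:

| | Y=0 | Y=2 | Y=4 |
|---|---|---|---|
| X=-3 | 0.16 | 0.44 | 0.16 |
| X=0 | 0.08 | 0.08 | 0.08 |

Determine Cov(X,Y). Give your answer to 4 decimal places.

E[X] = -2.28,  E[Y] = 2
E[XY] = -4.56
Cov(X,Y) = E[XY] − E[X]E[Y] = -4.56 − (-2.28)(2) = 0

0.0000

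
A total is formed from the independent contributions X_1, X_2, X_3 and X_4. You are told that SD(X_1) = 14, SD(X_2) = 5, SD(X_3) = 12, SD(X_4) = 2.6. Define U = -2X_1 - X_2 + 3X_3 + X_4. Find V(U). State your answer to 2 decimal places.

2111.76

V(X_1) = 196, V(X_2) = 25, V(X_3) = 144, V(X_4) = 6.76
By independence, V(U) = (-2)²V(X_1) + (-1)²V(X_2) + (3)²V(X_3) + (1)²V(X_4)
= (-2)²·196 + (-1)²·25 + (3)²·144 + (1)²·6.76 = 2111.76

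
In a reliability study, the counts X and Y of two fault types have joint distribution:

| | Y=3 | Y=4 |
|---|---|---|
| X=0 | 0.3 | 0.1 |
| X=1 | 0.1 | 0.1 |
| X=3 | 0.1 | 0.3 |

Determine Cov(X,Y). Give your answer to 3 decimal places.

E[X] = 1.4,  E[Y] = 3.5
E[XY] = 5.2
Cov(X,Y) = E[XY] − E[X]E[Y] = 5.2 − (1.4)(3.5) = 0.3

0.300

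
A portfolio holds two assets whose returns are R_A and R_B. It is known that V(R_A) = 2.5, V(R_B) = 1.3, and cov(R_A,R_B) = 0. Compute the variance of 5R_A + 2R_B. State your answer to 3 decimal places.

V(5R_A + 2R_B) = (5)²·V(R_A) + (2)²·V(R_B) + 2·(5)·(2)·cov(R_A,R_B)
= 25·2.5 + 4·1.3 + 20·0 = 67.7

67.700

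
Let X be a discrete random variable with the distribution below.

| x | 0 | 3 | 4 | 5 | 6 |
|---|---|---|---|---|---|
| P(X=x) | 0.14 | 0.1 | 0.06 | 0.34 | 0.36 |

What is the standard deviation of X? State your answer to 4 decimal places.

1.9900

E[X] = (0)(0.14) + (3)(0.1) + (4)(0.06) + (5)(0.34) + (6)(0.36) = 4.4
E[X²] = (0)²(0.14) + (3)²(0.1) + (4)²(0.06) + (5)²(0.34) + (6)²(0.36) = 23.32
Var(X) = E[X²] − (E[X])² = 23.32 − (4.4)² = 3.96
SD(X) = √3.96 ≈ 1.9900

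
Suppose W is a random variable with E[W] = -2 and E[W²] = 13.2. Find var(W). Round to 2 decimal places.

var(W) = 13.2 − (-2)² = 9.2

9.20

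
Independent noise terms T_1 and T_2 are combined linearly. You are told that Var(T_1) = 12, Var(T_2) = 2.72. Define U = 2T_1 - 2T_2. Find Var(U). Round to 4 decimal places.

By independence, Var(U) = (2)²Var(T_1) + (-2)²Var(T_2)
= (2)²·12 + (-2)²·2.72 = 58.88

58.8800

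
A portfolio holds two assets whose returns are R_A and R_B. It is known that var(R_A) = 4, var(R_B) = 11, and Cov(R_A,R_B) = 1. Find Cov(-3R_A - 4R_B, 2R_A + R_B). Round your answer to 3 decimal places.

-79.000

Cov(-3R_A - 4R_B, 2R_A + R_B) = (-3)(2)var(R_A) + (-4)(1)var(R_B) + [(-3)(1) + (-4)(2)]Cov(R_A,R_B)
= -6·4 + -4·11 + -11·1 = -79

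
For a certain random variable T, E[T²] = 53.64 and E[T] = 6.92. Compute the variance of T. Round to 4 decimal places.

5.7536

V(T) = 53.64 − (6.92)² = 5.7536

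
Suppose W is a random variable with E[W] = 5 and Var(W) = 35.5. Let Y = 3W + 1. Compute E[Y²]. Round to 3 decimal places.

575.500

E[3W + 1] = 3·5 + 1 = 16
Var(3W + 1) = (3)²·35.5 = 319.5
E[Y²] = Var(Y) + (E[Y])² = 319.5 + (16)² = 575.5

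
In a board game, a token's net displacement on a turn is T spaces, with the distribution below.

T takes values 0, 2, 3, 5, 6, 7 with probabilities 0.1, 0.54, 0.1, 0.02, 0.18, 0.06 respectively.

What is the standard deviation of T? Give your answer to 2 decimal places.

E[T] = (0)(0.1) + (2)(0.54) + (3)(0.1) + (5)(0.02) + (6)(0.18) + (7)(0.06) = 2.98
E[T²] = (0)²(0.1) + (2)²(0.54) + (3)²(0.1) + (5)²(0.02) + (6)²(0.18) + (7)²(0.06) = 12.98
Var(T) = E[T²] − (E[T])² = 12.98 − (2.98)² = 4.0996
σ(T) = √4.0996 ≈ 2.02

2.02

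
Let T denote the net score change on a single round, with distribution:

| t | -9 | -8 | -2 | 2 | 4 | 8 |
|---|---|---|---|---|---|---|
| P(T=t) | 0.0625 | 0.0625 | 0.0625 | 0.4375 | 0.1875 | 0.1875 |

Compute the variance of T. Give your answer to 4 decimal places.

E[T] = (-9)(0.0625) + (-8)(0.0625) + (-2)(0.0625) + (2)(0.4375) + (4)(0.1875) + (8)(0.1875) = 1.9375
E[T²] = (-9)²(0.0625) + (-8)²(0.0625) + (-2)²(0.0625) + (2)²(0.4375) + (4)²(0.1875) + (8)²(0.1875) = 26.0625
Var(T) = E[T²] − (E[T])² = 26.0625 − (1.9375)² = 22.30859375

22.3086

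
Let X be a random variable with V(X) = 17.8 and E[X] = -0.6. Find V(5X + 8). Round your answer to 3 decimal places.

445.000

V(5X + 8) = (5)²·V(X) = 25·17.8 = 445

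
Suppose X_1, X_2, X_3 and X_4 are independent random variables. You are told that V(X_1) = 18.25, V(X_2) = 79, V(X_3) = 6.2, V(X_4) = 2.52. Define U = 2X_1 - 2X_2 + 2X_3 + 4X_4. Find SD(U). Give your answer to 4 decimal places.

21.3101

By independence, V(U) = (2)²V(X_1) + (-2)²V(X_2) + (2)²V(X_3) + (4)²V(X_4)
= (2)²·18.25 + (-2)²·79 + (2)²·6.2 + (4)²·2.52 = 454.12
SD(U) = √454.12 ≈ 21.3101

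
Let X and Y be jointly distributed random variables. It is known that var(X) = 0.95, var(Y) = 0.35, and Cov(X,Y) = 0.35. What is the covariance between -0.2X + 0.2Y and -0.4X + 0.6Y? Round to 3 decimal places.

0.048

Cov(-0.2X + 0.2Y, -0.4X + 0.6Y) = (-0.2)(-0.4)var(X) + (0.2)(0.6)var(Y) + [(-0.2)(0.6) + (0.2)(-0.4)]Cov(X,Y)
= 0.08·0.95 + 0.12·0.35 + -0.2·0.35 = 0.048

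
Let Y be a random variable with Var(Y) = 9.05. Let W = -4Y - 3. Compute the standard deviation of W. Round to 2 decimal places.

Var(-4Y - 3) = (-4)²·9.05 = 144.8
SD(W) = √144.8 ≈ 12.03

12.03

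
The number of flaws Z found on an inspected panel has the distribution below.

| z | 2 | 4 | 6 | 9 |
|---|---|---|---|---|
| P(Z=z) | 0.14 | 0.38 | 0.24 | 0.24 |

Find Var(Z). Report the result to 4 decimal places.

E[Z] = (2)(0.14) + (4)(0.38) + (6)(0.24) + (9)(0.24) = 5.4
E[Z²] = (2)²(0.14) + (4)²(0.38) + (6)²(0.24) + (9)²(0.24) = 34.72
Var(Z) = E[Z²] − (E[Z])² = 34.72 − (5.4)² = 5.56

5.5600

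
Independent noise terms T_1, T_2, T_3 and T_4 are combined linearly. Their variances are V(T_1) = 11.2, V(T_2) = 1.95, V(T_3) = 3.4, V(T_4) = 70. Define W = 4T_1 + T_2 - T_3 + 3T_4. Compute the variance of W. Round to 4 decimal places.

814.5500

By independence, V(W) = (4)²V(T_1) + (1)²V(T_2) + (-1)²V(T_3) + (3)²V(T_4)
= (4)²·11.2 + (1)²·1.95 + (-1)²·3.4 + (3)²·70 = 814.55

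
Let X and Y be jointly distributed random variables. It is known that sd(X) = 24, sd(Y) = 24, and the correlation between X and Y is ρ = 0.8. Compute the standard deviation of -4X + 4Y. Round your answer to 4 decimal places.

V(X) = (24)² = 576;  V(Y) = (24)² = 576
Cov(X,Y) = ρ·sd(X)·sd(Y) = 0.8·24·24 = 460.8
V(-4X + 4Y) = (-4)²·V(X) + (4)²·V(Y) + 2·(-4)·(4)·Cov(X,Y)
= 16·576 + 16·576 + -32·460.8 = 3686.4
sd(-4X + 4Y) = √3686.4 ≈ 60.7157

60.7157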